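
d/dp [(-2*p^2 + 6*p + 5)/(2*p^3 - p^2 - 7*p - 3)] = (4*p^4 - 24*p^3 - 10*p^2 + 22*p + 17)/(4*p^6 - 4*p^5 - 27*p^4 + 2*p^3 + 55*p^2 + 42*p + 9)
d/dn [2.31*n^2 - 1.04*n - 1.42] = 4.62*n - 1.04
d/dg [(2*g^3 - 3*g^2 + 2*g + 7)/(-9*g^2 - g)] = (-18*g^4 - 4*g^3 + 21*g^2 + 126*g + 7)/(g^2*(81*g^2 + 18*g + 1))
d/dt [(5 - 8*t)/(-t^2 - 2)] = 2*(-4*t^2 + 5*t + 8)/(t^4 + 4*t^2 + 4)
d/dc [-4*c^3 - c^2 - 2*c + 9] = -12*c^2 - 2*c - 2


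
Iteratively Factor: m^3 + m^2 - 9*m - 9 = (m - 3)*(m^2 + 4*m + 3) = (m - 3)*(m + 1)*(m + 3)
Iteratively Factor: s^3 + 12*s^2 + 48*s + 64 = (s + 4)*(s^2 + 8*s + 16) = (s + 4)^2*(s + 4)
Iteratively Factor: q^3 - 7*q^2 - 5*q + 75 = (q - 5)*(q^2 - 2*q - 15) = (q - 5)*(q + 3)*(q - 5)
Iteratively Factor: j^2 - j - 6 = (j + 2)*(j - 3)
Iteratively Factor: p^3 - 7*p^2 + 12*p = (p - 4)*(p^2 - 3*p) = p*(p - 4)*(p - 3)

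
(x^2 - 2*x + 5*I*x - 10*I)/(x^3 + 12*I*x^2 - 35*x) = (x - 2)/(x*(x + 7*I))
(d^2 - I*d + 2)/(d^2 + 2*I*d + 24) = (d^2 - I*d + 2)/(d^2 + 2*I*d + 24)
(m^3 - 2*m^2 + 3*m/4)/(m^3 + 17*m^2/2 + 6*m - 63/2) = m*(2*m - 1)/(2*(m^2 + 10*m + 21))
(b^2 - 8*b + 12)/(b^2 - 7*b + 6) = (b - 2)/(b - 1)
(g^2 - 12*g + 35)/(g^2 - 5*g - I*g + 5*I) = (g - 7)/(g - I)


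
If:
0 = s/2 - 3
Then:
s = 6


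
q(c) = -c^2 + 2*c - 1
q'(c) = 2 - 2*c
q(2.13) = -1.28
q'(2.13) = -2.26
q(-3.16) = -17.31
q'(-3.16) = 8.32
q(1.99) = -0.98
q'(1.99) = -1.98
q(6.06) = -25.60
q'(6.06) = -10.12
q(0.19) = -0.66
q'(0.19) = 1.62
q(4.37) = -11.36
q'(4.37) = -6.74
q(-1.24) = -5.02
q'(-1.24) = 4.48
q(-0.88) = -3.53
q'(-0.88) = 3.76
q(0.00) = -1.00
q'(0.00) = 2.00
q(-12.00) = -169.00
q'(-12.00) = 26.00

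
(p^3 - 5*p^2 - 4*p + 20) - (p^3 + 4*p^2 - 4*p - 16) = 36 - 9*p^2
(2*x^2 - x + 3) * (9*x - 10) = 18*x^3 - 29*x^2 + 37*x - 30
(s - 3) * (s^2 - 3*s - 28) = s^3 - 6*s^2 - 19*s + 84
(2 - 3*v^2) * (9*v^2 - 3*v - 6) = -27*v^4 + 9*v^3 + 36*v^2 - 6*v - 12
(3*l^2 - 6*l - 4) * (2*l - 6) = 6*l^3 - 30*l^2 + 28*l + 24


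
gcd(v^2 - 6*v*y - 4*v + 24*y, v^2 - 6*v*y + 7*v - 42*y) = -v + 6*y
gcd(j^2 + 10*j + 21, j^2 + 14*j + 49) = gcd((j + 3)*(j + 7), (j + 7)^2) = j + 7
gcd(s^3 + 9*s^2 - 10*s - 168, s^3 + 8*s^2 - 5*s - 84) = s + 7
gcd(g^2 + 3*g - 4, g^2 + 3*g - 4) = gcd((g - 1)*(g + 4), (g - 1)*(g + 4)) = g^2 + 3*g - 4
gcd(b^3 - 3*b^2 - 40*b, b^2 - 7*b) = b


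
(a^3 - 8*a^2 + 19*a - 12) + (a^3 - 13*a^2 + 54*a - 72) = 2*a^3 - 21*a^2 + 73*a - 84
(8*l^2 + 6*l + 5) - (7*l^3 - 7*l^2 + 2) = -7*l^3 + 15*l^2 + 6*l + 3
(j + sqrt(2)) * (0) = 0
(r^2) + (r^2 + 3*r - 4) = 2*r^2 + 3*r - 4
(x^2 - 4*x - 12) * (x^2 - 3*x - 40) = x^4 - 7*x^3 - 40*x^2 + 196*x + 480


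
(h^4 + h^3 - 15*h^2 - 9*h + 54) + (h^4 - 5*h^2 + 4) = 2*h^4 + h^3 - 20*h^2 - 9*h + 58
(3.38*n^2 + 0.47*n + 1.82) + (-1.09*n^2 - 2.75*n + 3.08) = 2.29*n^2 - 2.28*n + 4.9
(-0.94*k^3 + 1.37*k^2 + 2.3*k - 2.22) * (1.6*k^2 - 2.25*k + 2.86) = -1.504*k^5 + 4.307*k^4 - 2.0909*k^3 - 4.8088*k^2 + 11.573*k - 6.3492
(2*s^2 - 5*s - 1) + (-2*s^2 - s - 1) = -6*s - 2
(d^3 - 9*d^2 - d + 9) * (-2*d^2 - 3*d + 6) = -2*d^5 + 15*d^4 + 35*d^3 - 69*d^2 - 33*d + 54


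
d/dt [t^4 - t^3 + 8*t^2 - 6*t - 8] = 4*t^3 - 3*t^2 + 16*t - 6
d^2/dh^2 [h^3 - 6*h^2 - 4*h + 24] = 6*h - 12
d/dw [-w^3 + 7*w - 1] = 7 - 3*w^2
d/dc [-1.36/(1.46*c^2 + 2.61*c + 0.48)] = (3.9712*c + 3.5496)/(1.46*c^2 + 2.61*c + 0.48)^2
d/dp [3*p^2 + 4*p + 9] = 6*p + 4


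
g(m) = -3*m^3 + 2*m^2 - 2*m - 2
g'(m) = -9*m^2 + 4*m - 2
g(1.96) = -20.83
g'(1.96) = -28.73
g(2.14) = -26.52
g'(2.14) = -34.66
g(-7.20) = 1235.82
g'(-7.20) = -497.36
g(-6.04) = 744.09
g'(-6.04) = -354.49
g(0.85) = -4.10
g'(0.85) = -5.10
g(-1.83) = 26.74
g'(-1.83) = -39.46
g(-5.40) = 539.51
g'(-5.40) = -286.04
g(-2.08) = 37.81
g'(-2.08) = -49.26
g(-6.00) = 730.00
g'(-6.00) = -350.00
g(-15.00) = 10603.00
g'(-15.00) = -2087.00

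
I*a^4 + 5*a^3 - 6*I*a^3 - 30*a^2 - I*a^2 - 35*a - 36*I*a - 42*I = (a - 7)*(a - 6*I)*(a + I)*(I*a + I)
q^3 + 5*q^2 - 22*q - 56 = (q - 4)*(q + 2)*(q + 7)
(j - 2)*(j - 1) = j^2 - 3*j + 2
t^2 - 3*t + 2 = (t - 2)*(t - 1)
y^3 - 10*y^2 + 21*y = y*(y - 7)*(y - 3)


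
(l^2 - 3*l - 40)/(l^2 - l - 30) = (l - 8)/(l - 6)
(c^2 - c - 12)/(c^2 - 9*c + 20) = (c + 3)/(c - 5)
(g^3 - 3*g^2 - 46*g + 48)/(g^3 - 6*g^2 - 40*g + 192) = (g - 1)/(g - 4)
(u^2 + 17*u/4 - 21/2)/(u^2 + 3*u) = (4*u^2 + 17*u - 42)/(4*u*(u + 3))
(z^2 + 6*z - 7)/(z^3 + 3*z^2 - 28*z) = (z - 1)/(z*(z - 4))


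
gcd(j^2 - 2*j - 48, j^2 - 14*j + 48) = j - 8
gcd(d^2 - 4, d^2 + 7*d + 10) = d + 2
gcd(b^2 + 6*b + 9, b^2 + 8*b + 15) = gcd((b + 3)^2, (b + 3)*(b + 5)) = b + 3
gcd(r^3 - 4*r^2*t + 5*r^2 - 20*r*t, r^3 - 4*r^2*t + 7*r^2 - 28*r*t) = r^2 - 4*r*t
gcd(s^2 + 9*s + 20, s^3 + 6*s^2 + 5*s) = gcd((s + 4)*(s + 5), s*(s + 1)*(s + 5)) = s + 5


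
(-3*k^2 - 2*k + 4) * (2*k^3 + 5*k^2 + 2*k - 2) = -6*k^5 - 19*k^4 - 8*k^3 + 22*k^2 + 12*k - 8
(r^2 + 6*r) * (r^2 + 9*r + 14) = r^4 + 15*r^3 + 68*r^2 + 84*r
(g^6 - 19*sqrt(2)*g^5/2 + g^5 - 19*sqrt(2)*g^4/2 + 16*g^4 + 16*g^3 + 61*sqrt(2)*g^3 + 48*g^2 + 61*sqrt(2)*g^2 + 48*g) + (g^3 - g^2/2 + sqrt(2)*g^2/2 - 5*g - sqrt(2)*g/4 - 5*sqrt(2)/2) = g^6 - 19*sqrt(2)*g^5/2 + g^5 - 19*sqrt(2)*g^4/2 + 16*g^4 + 17*g^3 + 61*sqrt(2)*g^3 + 95*g^2/2 + 123*sqrt(2)*g^2/2 - sqrt(2)*g/4 + 43*g - 5*sqrt(2)/2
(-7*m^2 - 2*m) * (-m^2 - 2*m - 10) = 7*m^4 + 16*m^3 + 74*m^2 + 20*m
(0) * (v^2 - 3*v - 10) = 0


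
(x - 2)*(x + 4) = x^2 + 2*x - 8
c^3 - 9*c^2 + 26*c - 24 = (c - 4)*(c - 3)*(c - 2)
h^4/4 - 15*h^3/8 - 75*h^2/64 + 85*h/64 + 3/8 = (h/4 + 1/4)*(h - 8)*(h - 3/4)*(h + 1/4)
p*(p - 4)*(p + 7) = p^3 + 3*p^2 - 28*p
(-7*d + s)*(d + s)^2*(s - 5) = -7*d^3*s + 35*d^3 - 13*d^2*s^2 + 65*d^2*s - 5*d*s^3 + 25*d*s^2 + s^4 - 5*s^3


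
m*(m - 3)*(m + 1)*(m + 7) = m^4 + 5*m^3 - 17*m^2 - 21*m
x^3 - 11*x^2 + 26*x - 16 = (x - 8)*(x - 2)*(x - 1)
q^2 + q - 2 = (q - 1)*(q + 2)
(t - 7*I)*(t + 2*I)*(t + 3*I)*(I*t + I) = I*t^4 + 2*t^3 + I*t^3 + 2*t^2 + 29*I*t^2 - 42*t + 29*I*t - 42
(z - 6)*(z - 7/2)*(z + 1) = z^3 - 17*z^2/2 + 23*z/2 + 21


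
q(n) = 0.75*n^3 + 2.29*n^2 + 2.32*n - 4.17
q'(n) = 2.25*n^2 + 4.58*n + 2.32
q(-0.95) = -4.95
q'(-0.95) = -0.00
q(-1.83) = -5.34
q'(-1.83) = 1.47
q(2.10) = 17.75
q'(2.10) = 21.86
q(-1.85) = -5.37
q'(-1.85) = 1.55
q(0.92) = 0.49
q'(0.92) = 8.44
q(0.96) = 0.83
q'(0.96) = 8.79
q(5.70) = 222.35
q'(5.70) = 101.53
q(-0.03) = -4.24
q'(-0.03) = 2.18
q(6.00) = 254.19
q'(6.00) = 110.80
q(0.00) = -4.17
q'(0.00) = 2.32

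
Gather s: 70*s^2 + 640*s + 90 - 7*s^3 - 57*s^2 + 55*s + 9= -7*s^3 + 13*s^2 + 695*s + 99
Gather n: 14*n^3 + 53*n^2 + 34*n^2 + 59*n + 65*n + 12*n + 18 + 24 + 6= 14*n^3 + 87*n^2 + 136*n + 48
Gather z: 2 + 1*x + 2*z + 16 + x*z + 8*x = 9*x + z*(x + 2) + 18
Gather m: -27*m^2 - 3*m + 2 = -27*m^2 - 3*m + 2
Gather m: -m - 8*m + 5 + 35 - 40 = -9*m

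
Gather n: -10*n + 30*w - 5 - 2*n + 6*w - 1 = -12*n + 36*w - 6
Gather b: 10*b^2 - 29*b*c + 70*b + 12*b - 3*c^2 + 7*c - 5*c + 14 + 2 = 10*b^2 + b*(82 - 29*c) - 3*c^2 + 2*c + 16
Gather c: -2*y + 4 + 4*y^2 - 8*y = 4*y^2 - 10*y + 4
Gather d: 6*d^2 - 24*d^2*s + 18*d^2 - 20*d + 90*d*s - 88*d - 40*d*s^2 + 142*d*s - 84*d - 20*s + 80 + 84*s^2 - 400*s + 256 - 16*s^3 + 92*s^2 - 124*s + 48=d^2*(24 - 24*s) + d*(-40*s^2 + 232*s - 192) - 16*s^3 + 176*s^2 - 544*s + 384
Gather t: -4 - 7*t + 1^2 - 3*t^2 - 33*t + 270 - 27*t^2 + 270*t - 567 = -30*t^2 + 230*t - 300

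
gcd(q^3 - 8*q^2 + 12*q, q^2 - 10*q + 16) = q - 2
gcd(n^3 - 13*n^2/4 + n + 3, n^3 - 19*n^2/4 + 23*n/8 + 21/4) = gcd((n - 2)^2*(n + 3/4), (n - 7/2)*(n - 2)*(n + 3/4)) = n^2 - 5*n/4 - 3/2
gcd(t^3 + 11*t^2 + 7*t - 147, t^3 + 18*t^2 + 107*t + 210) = t + 7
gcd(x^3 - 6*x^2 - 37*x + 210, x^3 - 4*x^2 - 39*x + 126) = x^2 - x - 42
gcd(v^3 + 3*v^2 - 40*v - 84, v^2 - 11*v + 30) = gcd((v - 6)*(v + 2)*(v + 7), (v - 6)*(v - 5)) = v - 6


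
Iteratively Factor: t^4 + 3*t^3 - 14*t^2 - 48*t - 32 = (t + 1)*(t^3 + 2*t^2 - 16*t - 32) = (t + 1)*(t + 4)*(t^2 - 2*t - 8) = (t - 4)*(t + 1)*(t + 4)*(t + 2)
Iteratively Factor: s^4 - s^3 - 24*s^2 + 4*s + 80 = (s + 2)*(s^3 - 3*s^2 - 18*s + 40) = (s - 2)*(s + 2)*(s^2 - s - 20) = (s - 2)*(s + 2)*(s + 4)*(s - 5)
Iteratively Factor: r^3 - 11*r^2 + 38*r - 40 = (r - 5)*(r^2 - 6*r + 8) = (r - 5)*(r - 2)*(r - 4)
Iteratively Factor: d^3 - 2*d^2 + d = (d - 1)*(d^2 - d) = (d - 1)^2*(d)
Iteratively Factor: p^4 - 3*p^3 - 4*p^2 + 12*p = (p + 2)*(p^3 - 5*p^2 + 6*p) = p*(p + 2)*(p^2 - 5*p + 6) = p*(p - 2)*(p + 2)*(p - 3)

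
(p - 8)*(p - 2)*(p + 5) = p^3 - 5*p^2 - 34*p + 80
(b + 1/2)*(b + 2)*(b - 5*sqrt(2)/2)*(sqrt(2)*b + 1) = sqrt(2)*b^4 - 4*b^3 + 5*sqrt(2)*b^3/2 - 10*b^2 - 3*sqrt(2)*b^2/2 - 25*sqrt(2)*b/4 - 4*b - 5*sqrt(2)/2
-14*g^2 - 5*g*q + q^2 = (-7*g + q)*(2*g + q)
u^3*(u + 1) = u^4 + u^3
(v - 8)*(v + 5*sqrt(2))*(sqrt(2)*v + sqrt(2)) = sqrt(2)*v^3 - 7*sqrt(2)*v^2 + 10*v^2 - 70*v - 8*sqrt(2)*v - 80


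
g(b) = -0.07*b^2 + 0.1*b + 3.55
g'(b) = 0.1 - 0.14*b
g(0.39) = 3.58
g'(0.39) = 0.05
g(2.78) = 3.29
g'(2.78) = -0.29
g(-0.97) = 3.39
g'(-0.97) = 0.24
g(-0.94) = 3.39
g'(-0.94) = 0.23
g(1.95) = 3.48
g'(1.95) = -0.17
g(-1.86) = 3.12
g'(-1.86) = 0.36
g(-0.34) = 3.51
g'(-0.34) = 0.15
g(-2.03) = 3.06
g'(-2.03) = 0.38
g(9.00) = -1.22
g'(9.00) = -1.16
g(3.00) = 3.22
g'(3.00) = -0.32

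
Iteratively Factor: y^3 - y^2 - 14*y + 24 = (y - 3)*(y^2 + 2*y - 8) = (y - 3)*(y + 4)*(y - 2)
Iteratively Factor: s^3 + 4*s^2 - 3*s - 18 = (s + 3)*(s^2 + s - 6) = (s - 2)*(s + 3)*(s + 3)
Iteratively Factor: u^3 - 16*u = (u)*(u^2 - 16) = u*(u + 4)*(u - 4)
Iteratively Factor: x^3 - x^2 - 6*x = (x)*(x^2 - x - 6) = x*(x + 2)*(x - 3)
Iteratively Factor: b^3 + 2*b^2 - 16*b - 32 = (b + 2)*(b^2 - 16) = (b - 4)*(b + 2)*(b + 4)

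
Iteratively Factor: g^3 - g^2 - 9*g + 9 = (g + 3)*(g^2 - 4*g + 3) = (g - 1)*(g + 3)*(g - 3)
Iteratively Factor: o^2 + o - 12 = (o - 3)*(o + 4)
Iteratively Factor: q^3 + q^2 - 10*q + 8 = (q - 2)*(q^2 + 3*q - 4) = (q - 2)*(q - 1)*(q + 4)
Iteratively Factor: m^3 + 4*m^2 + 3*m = (m + 1)*(m^2 + 3*m) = (m + 1)*(m + 3)*(m)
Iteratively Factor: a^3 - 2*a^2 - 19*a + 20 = (a - 1)*(a^2 - a - 20) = (a - 5)*(a - 1)*(a + 4)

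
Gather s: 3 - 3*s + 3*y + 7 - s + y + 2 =-4*s + 4*y + 12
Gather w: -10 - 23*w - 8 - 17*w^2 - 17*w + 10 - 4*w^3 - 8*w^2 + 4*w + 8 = -4*w^3 - 25*w^2 - 36*w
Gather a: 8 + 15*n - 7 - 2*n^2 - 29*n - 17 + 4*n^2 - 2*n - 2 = 2*n^2 - 16*n - 18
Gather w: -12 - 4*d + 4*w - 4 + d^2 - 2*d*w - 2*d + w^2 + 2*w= d^2 - 6*d + w^2 + w*(6 - 2*d) - 16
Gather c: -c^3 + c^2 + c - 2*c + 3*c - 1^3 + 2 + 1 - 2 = -c^3 + c^2 + 2*c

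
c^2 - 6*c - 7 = (c - 7)*(c + 1)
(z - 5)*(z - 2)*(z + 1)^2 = z^4 - 5*z^3 - 3*z^2 + 13*z + 10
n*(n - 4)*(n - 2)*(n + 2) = n^4 - 4*n^3 - 4*n^2 + 16*n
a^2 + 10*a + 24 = (a + 4)*(a + 6)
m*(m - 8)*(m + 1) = m^3 - 7*m^2 - 8*m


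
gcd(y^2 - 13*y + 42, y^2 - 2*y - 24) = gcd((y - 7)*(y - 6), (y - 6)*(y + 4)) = y - 6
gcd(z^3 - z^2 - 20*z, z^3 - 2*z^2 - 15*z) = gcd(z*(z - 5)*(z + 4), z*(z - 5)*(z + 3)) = z^2 - 5*z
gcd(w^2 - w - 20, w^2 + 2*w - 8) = w + 4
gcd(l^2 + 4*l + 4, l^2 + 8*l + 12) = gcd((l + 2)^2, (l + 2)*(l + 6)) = l + 2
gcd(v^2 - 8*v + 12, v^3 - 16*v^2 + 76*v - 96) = v^2 - 8*v + 12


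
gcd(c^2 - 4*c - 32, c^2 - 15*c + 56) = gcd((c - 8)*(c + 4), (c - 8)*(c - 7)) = c - 8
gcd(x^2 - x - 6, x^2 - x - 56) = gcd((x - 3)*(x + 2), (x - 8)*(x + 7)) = 1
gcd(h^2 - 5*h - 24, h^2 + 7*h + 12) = h + 3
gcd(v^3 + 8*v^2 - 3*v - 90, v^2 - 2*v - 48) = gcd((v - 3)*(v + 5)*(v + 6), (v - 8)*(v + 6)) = v + 6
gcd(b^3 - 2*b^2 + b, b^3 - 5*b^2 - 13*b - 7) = 1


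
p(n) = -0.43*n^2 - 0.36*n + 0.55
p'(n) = -0.86*n - 0.36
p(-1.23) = 0.34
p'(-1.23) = 0.70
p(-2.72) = -1.65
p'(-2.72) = 1.98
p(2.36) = -2.69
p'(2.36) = -2.39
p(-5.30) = -9.62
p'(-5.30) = 4.20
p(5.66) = -15.26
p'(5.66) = -5.23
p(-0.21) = 0.61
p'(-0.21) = -0.18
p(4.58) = -10.12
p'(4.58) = -4.30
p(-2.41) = -1.08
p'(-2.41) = 1.71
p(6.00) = -17.09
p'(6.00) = -5.52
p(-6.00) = -12.77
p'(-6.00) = 4.80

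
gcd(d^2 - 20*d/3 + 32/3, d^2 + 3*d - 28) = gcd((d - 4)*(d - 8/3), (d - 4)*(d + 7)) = d - 4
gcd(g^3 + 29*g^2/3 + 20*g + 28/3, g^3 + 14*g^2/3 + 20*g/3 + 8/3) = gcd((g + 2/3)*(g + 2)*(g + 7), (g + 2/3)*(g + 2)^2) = g^2 + 8*g/3 + 4/3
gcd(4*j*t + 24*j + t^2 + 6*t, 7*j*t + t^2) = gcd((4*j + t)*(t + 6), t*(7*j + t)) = 1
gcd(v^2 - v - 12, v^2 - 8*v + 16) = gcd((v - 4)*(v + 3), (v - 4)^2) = v - 4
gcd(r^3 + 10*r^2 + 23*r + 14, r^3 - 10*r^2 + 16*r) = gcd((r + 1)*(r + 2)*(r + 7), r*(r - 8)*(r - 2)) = 1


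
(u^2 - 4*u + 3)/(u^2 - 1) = (u - 3)/(u + 1)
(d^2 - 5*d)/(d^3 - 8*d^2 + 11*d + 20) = d/(d^2 - 3*d - 4)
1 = 1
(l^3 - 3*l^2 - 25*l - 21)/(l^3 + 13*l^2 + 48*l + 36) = (l^2 - 4*l - 21)/(l^2 + 12*l + 36)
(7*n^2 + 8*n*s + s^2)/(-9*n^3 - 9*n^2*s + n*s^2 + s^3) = (7*n + s)/(-9*n^2 + s^2)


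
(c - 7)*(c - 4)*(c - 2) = c^3 - 13*c^2 + 50*c - 56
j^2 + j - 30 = (j - 5)*(j + 6)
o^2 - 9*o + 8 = (o - 8)*(o - 1)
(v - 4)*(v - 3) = v^2 - 7*v + 12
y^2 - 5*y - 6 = (y - 6)*(y + 1)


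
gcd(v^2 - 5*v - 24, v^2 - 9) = v + 3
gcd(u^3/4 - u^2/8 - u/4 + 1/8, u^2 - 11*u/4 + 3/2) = 1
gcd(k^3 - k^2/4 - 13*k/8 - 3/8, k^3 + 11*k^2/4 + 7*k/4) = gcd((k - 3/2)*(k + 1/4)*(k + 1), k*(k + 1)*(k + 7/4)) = k + 1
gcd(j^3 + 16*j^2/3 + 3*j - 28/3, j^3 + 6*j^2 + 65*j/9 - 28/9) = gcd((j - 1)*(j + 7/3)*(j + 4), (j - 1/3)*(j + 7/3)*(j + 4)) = j^2 + 19*j/3 + 28/3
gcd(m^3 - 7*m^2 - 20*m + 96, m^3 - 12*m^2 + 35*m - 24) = m^2 - 11*m + 24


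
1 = 1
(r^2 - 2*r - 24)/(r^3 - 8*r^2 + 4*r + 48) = (r + 4)/(r^2 - 2*r - 8)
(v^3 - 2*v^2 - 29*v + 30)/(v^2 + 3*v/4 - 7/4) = 4*(v^2 - v - 30)/(4*v + 7)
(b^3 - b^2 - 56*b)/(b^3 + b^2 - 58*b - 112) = b/(b + 2)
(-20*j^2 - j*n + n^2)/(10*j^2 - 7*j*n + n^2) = (-4*j - n)/(2*j - n)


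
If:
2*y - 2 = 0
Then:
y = 1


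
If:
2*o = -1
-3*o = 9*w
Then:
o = -1/2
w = 1/6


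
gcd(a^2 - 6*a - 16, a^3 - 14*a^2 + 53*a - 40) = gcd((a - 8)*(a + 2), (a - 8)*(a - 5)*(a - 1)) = a - 8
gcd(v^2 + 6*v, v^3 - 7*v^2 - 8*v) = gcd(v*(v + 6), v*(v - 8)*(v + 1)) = v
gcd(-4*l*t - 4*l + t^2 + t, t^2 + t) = t + 1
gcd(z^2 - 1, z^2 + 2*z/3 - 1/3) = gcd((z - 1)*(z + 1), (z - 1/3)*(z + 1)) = z + 1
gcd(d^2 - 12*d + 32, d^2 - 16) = d - 4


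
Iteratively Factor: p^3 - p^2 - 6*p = (p + 2)*(p^2 - 3*p) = (p - 3)*(p + 2)*(p)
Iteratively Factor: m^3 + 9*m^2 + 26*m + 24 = (m + 3)*(m^2 + 6*m + 8) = (m + 2)*(m + 3)*(m + 4)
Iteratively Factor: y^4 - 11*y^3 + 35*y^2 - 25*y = (y - 5)*(y^3 - 6*y^2 + 5*y) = (y - 5)*(y - 1)*(y^2 - 5*y) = (y - 5)^2*(y - 1)*(y)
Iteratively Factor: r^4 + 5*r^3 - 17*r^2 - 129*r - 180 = (r + 3)*(r^3 + 2*r^2 - 23*r - 60) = (r - 5)*(r + 3)*(r^2 + 7*r + 12) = (r - 5)*(r + 3)*(r + 4)*(r + 3)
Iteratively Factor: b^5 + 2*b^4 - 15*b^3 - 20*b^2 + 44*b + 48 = (b + 1)*(b^4 + b^3 - 16*b^2 - 4*b + 48) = (b - 3)*(b + 1)*(b^3 + 4*b^2 - 4*b - 16) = (b - 3)*(b + 1)*(b + 2)*(b^2 + 2*b - 8) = (b - 3)*(b + 1)*(b + 2)*(b + 4)*(b - 2)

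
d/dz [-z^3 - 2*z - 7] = -3*z^2 - 2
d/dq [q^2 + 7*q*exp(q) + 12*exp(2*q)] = 7*q*exp(q) + 2*q + 24*exp(2*q) + 7*exp(q)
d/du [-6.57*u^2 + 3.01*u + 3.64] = 3.01 - 13.14*u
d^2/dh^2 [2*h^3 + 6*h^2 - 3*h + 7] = 12*h + 12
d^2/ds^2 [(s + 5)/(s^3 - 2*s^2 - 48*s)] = 2*(3*s^5 + 24*s^4 - 28*s^3 - 660*s^2 + 1440*s + 11520)/(s^3*(s^6 - 6*s^5 - 132*s^4 + 568*s^3 + 6336*s^2 - 13824*s - 110592))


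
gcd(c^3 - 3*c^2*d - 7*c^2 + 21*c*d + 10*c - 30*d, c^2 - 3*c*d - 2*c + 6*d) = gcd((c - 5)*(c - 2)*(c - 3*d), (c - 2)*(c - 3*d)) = c^2 - 3*c*d - 2*c + 6*d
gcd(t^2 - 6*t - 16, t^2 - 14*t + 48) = t - 8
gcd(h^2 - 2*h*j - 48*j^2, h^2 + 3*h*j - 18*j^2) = h + 6*j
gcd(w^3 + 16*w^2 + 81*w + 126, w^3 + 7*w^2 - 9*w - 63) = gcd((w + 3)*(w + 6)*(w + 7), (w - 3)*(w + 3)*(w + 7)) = w^2 + 10*w + 21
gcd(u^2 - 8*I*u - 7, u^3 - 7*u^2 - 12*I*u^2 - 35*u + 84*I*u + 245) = u - 7*I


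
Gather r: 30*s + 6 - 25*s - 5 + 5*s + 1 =10*s + 2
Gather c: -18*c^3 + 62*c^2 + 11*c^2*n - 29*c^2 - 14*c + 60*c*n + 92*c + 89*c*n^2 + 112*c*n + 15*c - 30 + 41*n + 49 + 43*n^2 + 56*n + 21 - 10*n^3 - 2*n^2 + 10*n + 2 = -18*c^3 + c^2*(11*n + 33) + c*(89*n^2 + 172*n + 93) - 10*n^3 + 41*n^2 + 107*n + 42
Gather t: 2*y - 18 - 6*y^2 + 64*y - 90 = -6*y^2 + 66*y - 108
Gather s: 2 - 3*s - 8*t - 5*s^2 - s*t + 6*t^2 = -5*s^2 + s*(-t - 3) + 6*t^2 - 8*t + 2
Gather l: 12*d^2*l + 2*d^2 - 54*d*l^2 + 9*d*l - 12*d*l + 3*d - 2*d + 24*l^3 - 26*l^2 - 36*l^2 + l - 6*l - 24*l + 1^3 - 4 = 2*d^2 + d + 24*l^3 + l^2*(-54*d - 62) + l*(12*d^2 - 3*d - 29) - 3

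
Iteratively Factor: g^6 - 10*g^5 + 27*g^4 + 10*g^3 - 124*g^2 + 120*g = (g - 5)*(g^5 - 5*g^4 + 2*g^3 + 20*g^2 - 24*g) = (g - 5)*(g + 2)*(g^4 - 7*g^3 + 16*g^2 - 12*g) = g*(g - 5)*(g + 2)*(g^3 - 7*g^2 + 16*g - 12) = g*(g - 5)*(g - 2)*(g + 2)*(g^2 - 5*g + 6) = g*(g - 5)*(g - 2)^2*(g + 2)*(g - 3)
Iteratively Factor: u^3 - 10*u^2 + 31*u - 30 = (u - 5)*(u^2 - 5*u + 6) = (u - 5)*(u - 2)*(u - 3)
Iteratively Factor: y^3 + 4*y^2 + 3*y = (y + 1)*(y^2 + 3*y) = y*(y + 1)*(y + 3)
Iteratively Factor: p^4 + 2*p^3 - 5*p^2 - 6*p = (p + 3)*(p^3 - p^2 - 2*p) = (p + 1)*(p + 3)*(p^2 - 2*p) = (p - 2)*(p + 1)*(p + 3)*(p)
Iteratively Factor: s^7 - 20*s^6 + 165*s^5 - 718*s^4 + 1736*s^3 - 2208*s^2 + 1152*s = (s - 4)*(s^6 - 16*s^5 + 101*s^4 - 314*s^3 + 480*s^2 - 288*s) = (s - 4)^2*(s^5 - 12*s^4 + 53*s^3 - 102*s^2 + 72*s) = (s - 4)^2*(s - 2)*(s^4 - 10*s^3 + 33*s^2 - 36*s) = s*(s - 4)^2*(s - 2)*(s^3 - 10*s^2 + 33*s - 36) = s*(s - 4)^2*(s - 3)*(s - 2)*(s^2 - 7*s + 12) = s*(s - 4)^2*(s - 3)^2*(s - 2)*(s - 4)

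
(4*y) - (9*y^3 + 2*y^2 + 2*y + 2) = -9*y^3 - 2*y^2 + 2*y - 2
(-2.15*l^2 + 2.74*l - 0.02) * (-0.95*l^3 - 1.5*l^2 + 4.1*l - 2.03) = 2.0425*l^5 + 0.621999999999999*l^4 - 12.906*l^3 + 15.6285*l^2 - 5.6442*l + 0.0406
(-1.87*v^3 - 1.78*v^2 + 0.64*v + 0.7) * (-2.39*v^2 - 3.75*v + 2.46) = 4.4693*v^5 + 11.2667*v^4 + 0.5452*v^3 - 8.4518*v^2 - 1.0506*v + 1.722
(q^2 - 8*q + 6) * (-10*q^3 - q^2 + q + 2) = -10*q^5 + 79*q^4 - 51*q^3 - 12*q^2 - 10*q + 12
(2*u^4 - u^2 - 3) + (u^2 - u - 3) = 2*u^4 - u - 6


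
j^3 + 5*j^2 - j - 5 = (j - 1)*(j + 1)*(j + 5)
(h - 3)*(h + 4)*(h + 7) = h^3 + 8*h^2 - 5*h - 84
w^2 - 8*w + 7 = (w - 7)*(w - 1)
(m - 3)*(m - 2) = m^2 - 5*m + 6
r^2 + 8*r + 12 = (r + 2)*(r + 6)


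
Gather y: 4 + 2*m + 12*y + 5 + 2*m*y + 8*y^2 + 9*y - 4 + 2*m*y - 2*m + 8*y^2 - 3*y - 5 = 16*y^2 + y*(4*m + 18)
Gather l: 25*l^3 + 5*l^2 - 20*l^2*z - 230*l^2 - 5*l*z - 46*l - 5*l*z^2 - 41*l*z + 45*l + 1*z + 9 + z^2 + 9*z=25*l^3 + l^2*(-20*z - 225) + l*(-5*z^2 - 46*z - 1) + z^2 + 10*z + 9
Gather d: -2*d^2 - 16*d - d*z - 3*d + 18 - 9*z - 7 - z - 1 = -2*d^2 + d*(-z - 19) - 10*z + 10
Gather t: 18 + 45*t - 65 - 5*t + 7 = 40*t - 40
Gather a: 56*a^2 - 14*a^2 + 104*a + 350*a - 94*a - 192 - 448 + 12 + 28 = 42*a^2 + 360*a - 600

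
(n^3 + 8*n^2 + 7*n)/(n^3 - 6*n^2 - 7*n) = (n + 7)/(n - 7)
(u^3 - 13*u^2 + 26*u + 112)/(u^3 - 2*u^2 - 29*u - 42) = (u - 8)/(u + 3)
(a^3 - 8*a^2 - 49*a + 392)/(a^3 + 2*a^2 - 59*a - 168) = (a - 7)/(a + 3)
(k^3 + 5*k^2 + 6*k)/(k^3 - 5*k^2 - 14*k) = (k + 3)/(k - 7)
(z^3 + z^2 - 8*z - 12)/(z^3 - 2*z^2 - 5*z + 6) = (z + 2)/(z - 1)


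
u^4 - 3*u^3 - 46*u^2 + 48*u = u*(u - 8)*(u - 1)*(u + 6)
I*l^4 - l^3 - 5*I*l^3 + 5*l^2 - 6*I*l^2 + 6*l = l*(l - 6)*(l + I)*(I*l + I)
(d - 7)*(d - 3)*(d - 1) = d^3 - 11*d^2 + 31*d - 21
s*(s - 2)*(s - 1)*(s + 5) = s^4 + 2*s^3 - 13*s^2 + 10*s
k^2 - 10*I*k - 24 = (k - 6*I)*(k - 4*I)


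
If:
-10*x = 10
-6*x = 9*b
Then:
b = 2/3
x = -1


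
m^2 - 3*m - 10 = (m - 5)*(m + 2)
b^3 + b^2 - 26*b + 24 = (b - 4)*(b - 1)*(b + 6)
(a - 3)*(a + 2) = a^2 - a - 6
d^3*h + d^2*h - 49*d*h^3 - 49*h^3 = (d - 7*h)*(d + 7*h)*(d*h + h)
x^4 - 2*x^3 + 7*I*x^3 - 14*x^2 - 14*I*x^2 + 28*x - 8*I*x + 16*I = (x - 2)*(x + I)*(x + 2*I)*(x + 4*I)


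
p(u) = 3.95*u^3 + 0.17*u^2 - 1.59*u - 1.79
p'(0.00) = -1.59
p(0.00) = -1.79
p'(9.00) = 961.32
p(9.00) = 2877.22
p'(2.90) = 99.05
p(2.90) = 91.37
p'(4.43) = 232.47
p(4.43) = 337.91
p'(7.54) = 674.67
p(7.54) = 1689.10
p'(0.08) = -1.49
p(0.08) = -1.91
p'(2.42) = 68.63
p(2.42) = 51.34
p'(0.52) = 1.79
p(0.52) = -2.02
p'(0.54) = 2.05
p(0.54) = -1.98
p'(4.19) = 207.87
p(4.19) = 285.09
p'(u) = 11.85*u^2 + 0.34*u - 1.59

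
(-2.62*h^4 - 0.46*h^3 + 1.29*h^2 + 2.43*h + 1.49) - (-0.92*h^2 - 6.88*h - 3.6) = -2.62*h^4 - 0.46*h^3 + 2.21*h^2 + 9.31*h + 5.09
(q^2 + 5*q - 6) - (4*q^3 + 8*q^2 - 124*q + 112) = -4*q^3 - 7*q^2 + 129*q - 118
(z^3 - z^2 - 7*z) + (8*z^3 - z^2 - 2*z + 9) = 9*z^3 - 2*z^2 - 9*z + 9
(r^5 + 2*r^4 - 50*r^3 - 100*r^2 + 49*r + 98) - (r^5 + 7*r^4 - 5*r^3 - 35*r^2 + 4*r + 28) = -5*r^4 - 45*r^3 - 65*r^2 + 45*r + 70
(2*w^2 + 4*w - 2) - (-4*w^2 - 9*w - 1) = 6*w^2 + 13*w - 1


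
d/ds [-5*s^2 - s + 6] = -10*s - 1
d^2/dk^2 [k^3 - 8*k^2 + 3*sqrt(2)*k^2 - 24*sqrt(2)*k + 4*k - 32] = 6*k - 16 + 6*sqrt(2)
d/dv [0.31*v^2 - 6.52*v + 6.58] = 0.62*v - 6.52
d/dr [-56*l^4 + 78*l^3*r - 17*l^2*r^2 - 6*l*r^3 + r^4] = 78*l^3 - 34*l^2*r - 18*l*r^2 + 4*r^3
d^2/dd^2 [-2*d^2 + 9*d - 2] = -4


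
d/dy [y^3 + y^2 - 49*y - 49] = 3*y^2 + 2*y - 49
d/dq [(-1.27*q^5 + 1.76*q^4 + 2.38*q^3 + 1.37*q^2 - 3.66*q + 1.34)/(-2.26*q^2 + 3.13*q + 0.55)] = (8.6106*q^6 - 23.8556*q^5 + 7.6551*q^4 + 18.7708*q^3 - 0.0564999999999998*q^2 + 7.5638*q - 6.2072)/(5.1076*q^4 - 14.1476*q^3 + 7.3109*q^2 + 3.443*q + 0.3025)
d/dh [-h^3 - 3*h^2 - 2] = 3*h*(-h - 2)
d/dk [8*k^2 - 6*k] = 16*k - 6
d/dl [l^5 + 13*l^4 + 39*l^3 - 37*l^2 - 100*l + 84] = 5*l^4 + 52*l^3 + 117*l^2 - 74*l - 100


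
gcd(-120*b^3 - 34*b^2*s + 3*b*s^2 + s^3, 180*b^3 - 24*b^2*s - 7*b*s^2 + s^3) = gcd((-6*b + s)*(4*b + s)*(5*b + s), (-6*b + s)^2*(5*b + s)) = -30*b^2 - b*s + s^2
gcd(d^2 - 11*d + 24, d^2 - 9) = d - 3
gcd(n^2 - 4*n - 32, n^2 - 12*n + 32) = n - 8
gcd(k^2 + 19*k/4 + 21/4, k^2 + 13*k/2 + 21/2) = k + 3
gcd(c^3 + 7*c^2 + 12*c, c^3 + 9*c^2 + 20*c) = c^2 + 4*c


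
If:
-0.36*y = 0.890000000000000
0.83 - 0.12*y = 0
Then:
No Solution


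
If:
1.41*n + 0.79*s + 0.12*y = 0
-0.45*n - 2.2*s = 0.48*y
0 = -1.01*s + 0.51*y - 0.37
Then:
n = 0.02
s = -0.11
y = 0.50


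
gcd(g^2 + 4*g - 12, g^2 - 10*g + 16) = g - 2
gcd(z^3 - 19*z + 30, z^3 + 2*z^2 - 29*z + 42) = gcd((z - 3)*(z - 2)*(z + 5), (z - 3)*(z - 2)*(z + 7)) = z^2 - 5*z + 6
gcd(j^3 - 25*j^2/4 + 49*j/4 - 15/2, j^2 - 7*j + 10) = j - 2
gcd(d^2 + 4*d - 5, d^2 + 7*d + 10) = d + 5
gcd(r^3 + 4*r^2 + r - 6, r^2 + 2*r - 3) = r^2 + 2*r - 3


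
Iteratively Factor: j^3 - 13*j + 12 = (j - 3)*(j^2 + 3*j - 4) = (j - 3)*(j - 1)*(j + 4)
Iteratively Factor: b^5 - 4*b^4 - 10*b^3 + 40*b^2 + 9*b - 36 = (b - 4)*(b^4 - 10*b^2 + 9) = (b - 4)*(b - 1)*(b^3 + b^2 - 9*b - 9) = (b - 4)*(b - 3)*(b - 1)*(b^2 + 4*b + 3) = (b - 4)*(b - 3)*(b - 1)*(b + 1)*(b + 3)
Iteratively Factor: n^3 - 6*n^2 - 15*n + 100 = (n - 5)*(n^2 - n - 20) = (n - 5)^2*(n + 4)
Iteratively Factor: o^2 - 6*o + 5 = (o - 5)*(o - 1)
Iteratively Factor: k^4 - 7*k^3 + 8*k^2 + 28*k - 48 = (k + 2)*(k^3 - 9*k^2 + 26*k - 24) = (k - 4)*(k + 2)*(k^2 - 5*k + 6) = (k - 4)*(k - 3)*(k + 2)*(k - 2)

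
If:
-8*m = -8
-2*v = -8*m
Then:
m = 1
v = 4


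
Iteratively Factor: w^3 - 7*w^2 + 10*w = (w - 2)*(w^2 - 5*w) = w*(w - 2)*(w - 5)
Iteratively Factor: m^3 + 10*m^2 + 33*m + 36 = (m + 4)*(m^2 + 6*m + 9) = (m + 3)*(m + 4)*(m + 3)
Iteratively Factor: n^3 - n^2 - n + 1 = (n + 1)*(n^2 - 2*n + 1) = (n - 1)*(n + 1)*(n - 1)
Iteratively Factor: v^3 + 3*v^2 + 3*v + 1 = (v + 1)*(v^2 + 2*v + 1) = (v + 1)^2*(v + 1)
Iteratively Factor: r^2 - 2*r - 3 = (r + 1)*(r - 3)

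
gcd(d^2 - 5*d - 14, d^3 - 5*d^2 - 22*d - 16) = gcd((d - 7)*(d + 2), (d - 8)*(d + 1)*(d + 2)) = d + 2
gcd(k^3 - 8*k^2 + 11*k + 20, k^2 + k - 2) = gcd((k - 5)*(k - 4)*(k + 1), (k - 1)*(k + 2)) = 1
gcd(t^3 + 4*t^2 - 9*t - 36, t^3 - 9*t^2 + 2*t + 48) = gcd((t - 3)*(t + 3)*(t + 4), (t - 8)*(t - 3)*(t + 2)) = t - 3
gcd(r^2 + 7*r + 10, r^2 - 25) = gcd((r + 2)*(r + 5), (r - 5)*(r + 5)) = r + 5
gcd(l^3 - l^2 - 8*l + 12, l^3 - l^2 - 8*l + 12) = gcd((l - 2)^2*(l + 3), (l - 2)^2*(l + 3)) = l^3 - l^2 - 8*l + 12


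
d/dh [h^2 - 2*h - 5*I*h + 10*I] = 2*h - 2 - 5*I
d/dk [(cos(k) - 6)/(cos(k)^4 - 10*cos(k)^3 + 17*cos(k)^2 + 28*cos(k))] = (3*cos(k)^4 - 44*cos(k)^3 + 197*cos(k)^2 - 204*cos(k) - 168)*sin(k)/((cos(k) - 7)^2*(cos(k) - 4)^2*(cos(k) + 1)^2*cos(k)^2)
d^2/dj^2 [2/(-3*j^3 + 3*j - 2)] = 36*(j*(3*j^3 - 3*j + 2) - (3*j^2 - 1)^2)/(3*j^3 - 3*j + 2)^3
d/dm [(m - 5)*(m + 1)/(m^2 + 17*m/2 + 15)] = 10*(5*m^2 + 16*m - 7)/(4*m^4 + 68*m^3 + 409*m^2 + 1020*m + 900)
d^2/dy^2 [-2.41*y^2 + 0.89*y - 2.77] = -4.82000000000000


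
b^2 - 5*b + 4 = (b - 4)*(b - 1)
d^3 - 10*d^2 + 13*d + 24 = (d - 8)*(d - 3)*(d + 1)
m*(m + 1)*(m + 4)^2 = m^4 + 9*m^3 + 24*m^2 + 16*m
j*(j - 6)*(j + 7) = j^3 + j^2 - 42*j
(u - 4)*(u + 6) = u^2 + 2*u - 24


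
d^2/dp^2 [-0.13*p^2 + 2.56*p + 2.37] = -0.260000000000000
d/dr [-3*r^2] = -6*r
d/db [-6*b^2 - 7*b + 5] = -12*b - 7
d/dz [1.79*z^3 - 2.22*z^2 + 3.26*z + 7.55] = 5.37*z^2 - 4.44*z + 3.26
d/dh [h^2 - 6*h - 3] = 2*h - 6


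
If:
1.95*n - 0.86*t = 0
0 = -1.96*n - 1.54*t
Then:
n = 0.00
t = 0.00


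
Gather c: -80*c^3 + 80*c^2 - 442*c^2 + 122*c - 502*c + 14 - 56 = -80*c^3 - 362*c^2 - 380*c - 42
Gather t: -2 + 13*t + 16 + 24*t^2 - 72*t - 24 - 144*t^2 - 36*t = -120*t^2 - 95*t - 10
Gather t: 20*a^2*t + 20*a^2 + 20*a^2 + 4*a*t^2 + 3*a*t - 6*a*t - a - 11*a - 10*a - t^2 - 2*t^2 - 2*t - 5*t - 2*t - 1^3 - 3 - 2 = 40*a^2 - 22*a + t^2*(4*a - 3) + t*(20*a^2 - 3*a - 9) - 6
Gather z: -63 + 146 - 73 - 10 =0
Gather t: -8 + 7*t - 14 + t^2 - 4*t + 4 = t^2 + 3*t - 18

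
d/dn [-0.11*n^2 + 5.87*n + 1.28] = 5.87 - 0.22*n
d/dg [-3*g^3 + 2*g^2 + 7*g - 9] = -9*g^2 + 4*g + 7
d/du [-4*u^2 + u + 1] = 1 - 8*u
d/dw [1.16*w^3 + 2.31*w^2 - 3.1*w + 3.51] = 3.48*w^2 + 4.62*w - 3.1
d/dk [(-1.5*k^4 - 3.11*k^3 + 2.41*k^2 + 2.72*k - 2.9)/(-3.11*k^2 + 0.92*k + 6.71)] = (9.33*k^5 + 5.5321*k^4 - 45.9824*k^3 - 51.9279*k^2 + 14.3042*k + 20.9192)/(9.6721*k^4 - 5.7224*k^3 - 40.8898*k^2 + 12.3464*k + 45.0241)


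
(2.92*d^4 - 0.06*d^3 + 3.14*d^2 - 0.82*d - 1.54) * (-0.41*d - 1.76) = -1.1972*d^5 - 5.1146*d^4 - 1.1818*d^3 - 5.1902*d^2 + 2.0746*d + 2.7104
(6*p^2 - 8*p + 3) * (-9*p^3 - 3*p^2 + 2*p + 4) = -54*p^5 + 54*p^4 + 9*p^3 - p^2 - 26*p + 12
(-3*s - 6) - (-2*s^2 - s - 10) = 2*s^2 - 2*s + 4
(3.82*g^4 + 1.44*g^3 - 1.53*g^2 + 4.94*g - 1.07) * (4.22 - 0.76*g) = -2.9032*g^5 + 15.026*g^4 + 7.2396*g^3 - 10.211*g^2 + 21.66*g - 4.5154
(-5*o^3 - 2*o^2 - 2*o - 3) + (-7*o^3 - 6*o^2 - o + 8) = -12*o^3 - 8*o^2 - 3*o + 5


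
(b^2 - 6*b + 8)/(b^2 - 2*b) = (b - 4)/b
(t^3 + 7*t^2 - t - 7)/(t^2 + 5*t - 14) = (t^2 - 1)/(t - 2)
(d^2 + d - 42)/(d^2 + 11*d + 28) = (d - 6)/(d + 4)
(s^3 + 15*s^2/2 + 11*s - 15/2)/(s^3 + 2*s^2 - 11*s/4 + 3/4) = 2*(s + 5)/(2*s - 1)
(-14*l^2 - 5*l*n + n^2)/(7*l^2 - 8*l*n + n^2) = (-2*l - n)/(l - n)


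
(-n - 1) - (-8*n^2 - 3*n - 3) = 8*n^2 + 2*n + 2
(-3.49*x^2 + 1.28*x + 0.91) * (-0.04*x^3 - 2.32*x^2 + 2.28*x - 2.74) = 0.1396*x^5 + 8.0456*x^4 - 10.9632*x^3 + 10.3698*x^2 - 1.4324*x - 2.4934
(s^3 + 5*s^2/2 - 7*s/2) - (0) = s^3 + 5*s^2/2 - 7*s/2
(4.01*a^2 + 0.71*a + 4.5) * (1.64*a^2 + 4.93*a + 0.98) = 6.5764*a^4 + 20.9337*a^3 + 14.8101*a^2 + 22.8808*a + 4.41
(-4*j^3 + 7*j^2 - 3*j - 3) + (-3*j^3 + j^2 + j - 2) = -7*j^3 + 8*j^2 - 2*j - 5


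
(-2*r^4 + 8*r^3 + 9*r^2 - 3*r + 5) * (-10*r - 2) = 20*r^5 - 76*r^4 - 106*r^3 + 12*r^2 - 44*r - 10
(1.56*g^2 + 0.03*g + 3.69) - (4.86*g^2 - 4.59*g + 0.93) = -3.3*g^2 + 4.62*g + 2.76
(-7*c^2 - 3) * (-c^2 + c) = 7*c^4 - 7*c^3 + 3*c^2 - 3*c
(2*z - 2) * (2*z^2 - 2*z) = 4*z^3 - 8*z^2 + 4*z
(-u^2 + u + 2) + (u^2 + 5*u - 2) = 6*u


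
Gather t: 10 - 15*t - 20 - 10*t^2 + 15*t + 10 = -10*t^2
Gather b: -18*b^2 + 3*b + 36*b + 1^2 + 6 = -18*b^2 + 39*b + 7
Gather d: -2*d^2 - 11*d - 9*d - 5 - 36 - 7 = -2*d^2 - 20*d - 48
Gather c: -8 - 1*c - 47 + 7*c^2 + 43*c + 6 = 7*c^2 + 42*c - 49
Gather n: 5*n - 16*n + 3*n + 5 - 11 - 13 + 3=-8*n - 16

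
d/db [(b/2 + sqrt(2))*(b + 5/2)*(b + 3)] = 3*b^2/2 + 2*sqrt(2)*b + 11*b/2 + 15/4 + 11*sqrt(2)/2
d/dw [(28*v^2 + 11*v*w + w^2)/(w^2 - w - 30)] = ((-11*v - 2*w)*(-w^2 + w + 30) - (2*w - 1)*(28*v^2 + 11*v*w + w^2))/(-w^2 + w + 30)^2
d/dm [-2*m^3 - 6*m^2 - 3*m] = -6*m^2 - 12*m - 3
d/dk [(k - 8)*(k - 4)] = 2*k - 12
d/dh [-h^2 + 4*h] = 4 - 2*h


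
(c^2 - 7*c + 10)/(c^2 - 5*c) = (c - 2)/c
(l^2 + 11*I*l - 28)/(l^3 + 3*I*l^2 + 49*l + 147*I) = (l + 4*I)/(l^2 - 4*I*l + 21)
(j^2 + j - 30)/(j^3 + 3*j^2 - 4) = (j^2 + j - 30)/(j^3 + 3*j^2 - 4)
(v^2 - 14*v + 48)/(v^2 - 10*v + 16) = (v - 6)/(v - 2)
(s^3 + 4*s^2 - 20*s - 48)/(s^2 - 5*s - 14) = (s^2 + 2*s - 24)/(s - 7)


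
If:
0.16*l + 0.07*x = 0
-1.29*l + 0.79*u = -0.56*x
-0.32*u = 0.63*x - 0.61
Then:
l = -1.53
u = -4.97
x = 3.49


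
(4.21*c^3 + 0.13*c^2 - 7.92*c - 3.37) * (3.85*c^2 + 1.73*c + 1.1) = 16.2085*c^5 + 7.7838*c^4 - 25.6361*c^3 - 26.5331*c^2 - 14.5421*c - 3.707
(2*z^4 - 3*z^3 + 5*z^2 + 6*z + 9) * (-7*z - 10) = -14*z^5 + z^4 - 5*z^3 - 92*z^2 - 123*z - 90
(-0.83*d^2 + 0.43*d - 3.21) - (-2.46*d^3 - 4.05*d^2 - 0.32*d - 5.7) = 2.46*d^3 + 3.22*d^2 + 0.75*d + 2.49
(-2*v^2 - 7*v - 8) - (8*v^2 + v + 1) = -10*v^2 - 8*v - 9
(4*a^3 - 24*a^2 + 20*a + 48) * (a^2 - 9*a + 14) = 4*a^5 - 60*a^4 + 292*a^3 - 468*a^2 - 152*a + 672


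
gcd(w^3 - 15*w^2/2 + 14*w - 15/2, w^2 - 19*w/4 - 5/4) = w - 5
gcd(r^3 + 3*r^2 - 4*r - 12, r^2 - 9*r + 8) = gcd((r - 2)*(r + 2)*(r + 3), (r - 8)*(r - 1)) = 1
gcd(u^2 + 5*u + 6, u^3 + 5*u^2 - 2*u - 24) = u + 3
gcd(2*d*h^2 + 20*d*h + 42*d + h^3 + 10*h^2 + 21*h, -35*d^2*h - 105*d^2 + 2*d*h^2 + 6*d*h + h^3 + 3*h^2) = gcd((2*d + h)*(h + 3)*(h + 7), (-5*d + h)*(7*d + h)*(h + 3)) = h + 3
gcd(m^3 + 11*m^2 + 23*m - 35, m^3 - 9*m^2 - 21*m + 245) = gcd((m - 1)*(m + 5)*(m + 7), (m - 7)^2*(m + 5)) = m + 5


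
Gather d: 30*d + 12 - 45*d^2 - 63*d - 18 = -45*d^2 - 33*d - 6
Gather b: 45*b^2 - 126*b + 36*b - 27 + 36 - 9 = 45*b^2 - 90*b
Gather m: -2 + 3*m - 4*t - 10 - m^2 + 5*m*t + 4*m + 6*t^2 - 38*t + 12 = -m^2 + m*(5*t + 7) + 6*t^2 - 42*t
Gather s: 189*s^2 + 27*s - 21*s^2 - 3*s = 168*s^2 + 24*s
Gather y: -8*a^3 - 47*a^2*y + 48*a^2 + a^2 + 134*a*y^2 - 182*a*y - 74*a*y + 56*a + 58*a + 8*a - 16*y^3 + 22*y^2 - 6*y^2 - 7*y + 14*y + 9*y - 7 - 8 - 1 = -8*a^3 + 49*a^2 + 122*a - 16*y^3 + y^2*(134*a + 16) + y*(-47*a^2 - 256*a + 16) - 16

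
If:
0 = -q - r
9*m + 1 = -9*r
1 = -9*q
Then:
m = -2/9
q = -1/9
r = 1/9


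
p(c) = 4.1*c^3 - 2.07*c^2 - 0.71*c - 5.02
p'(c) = 12.3*c^2 - 4.14*c - 0.71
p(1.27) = -0.86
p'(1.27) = 13.87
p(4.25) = 269.31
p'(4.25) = 203.86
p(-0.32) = -5.14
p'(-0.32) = 1.87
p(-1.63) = -27.12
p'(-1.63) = 38.72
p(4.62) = 351.82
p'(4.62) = 242.70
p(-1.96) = -42.45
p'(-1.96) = 54.66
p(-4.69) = -470.19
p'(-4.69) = 289.26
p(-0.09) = -4.98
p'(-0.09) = -0.24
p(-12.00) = -7379.38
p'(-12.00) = 1820.17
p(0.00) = -5.02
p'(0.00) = -0.71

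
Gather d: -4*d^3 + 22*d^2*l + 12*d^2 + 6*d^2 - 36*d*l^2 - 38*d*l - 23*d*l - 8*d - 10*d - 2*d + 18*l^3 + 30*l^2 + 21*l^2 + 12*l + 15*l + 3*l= -4*d^3 + d^2*(22*l + 18) + d*(-36*l^2 - 61*l - 20) + 18*l^3 + 51*l^2 + 30*l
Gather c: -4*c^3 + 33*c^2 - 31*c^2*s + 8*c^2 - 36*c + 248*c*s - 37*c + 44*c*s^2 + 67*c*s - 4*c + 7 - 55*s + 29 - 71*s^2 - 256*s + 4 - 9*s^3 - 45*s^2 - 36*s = -4*c^3 + c^2*(41 - 31*s) + c*(44*s^2 + 315*s - 77) - 9*s^3 - 116*s^2 - 347*s + 40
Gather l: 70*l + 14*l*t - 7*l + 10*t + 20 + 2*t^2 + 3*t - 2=l*(14*t + 63) + 2*t^2 + 13*t + 18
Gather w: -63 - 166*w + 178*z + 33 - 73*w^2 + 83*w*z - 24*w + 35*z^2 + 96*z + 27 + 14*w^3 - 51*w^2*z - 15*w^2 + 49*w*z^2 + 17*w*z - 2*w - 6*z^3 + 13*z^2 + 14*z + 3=14*w^3 + w^2*(-51*z - 88) + w*(49*z^2 + 100*z - 192) - 6*z^3 + 48*z^2 + 288*z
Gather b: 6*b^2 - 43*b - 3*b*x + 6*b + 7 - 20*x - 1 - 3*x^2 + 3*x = 6*b^2 + b*(-3*x - 37) - 3*x^2 - 17*x + 6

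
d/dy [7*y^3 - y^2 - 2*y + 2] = 21*y^2 - 2*y - 2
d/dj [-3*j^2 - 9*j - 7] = -6*j - 9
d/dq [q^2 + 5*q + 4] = 2*q + 5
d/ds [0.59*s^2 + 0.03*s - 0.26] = 1.18*s + 0.03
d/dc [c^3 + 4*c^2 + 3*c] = 3*c^2 + 8*c + 3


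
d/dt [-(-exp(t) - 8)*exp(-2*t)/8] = (-exp(t) - 16)*exp(-2*t)/8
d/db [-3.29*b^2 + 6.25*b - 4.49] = 6.25 - 6.58*b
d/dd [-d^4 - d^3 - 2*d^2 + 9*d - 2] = -4*d^3 - 3*d^2 - 4*d + 9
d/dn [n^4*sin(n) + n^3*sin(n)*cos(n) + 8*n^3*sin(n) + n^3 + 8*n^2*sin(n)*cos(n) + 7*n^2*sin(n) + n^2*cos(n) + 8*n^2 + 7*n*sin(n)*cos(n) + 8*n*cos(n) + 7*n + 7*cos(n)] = n^4*cos(n) + 4*n^3*sin(n) + 8*n^3*cos(n) + n^3*cos(2*n) + 23*n^2*sin(n) + 3*n^2*sin(2*n)/2 + 7*n^2*cos(n) + 8*n^2*cos(2*n) + 3*n^2 + 6*n*sin(n) + 8*n*sin(2*n) + 2*n*cos(n) + 7*n*cos(2*n) + 16*n - 7*sin(n) + 7*sin(2*n)/2 + 8*cos(n) + 7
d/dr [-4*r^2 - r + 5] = -8*r - 1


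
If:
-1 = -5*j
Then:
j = 1/5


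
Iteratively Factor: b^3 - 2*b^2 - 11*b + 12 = (b + 3)*(b^2 - 5*b + 4) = (b - 1)*(b + 3)*(b - 4)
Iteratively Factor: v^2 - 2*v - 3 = (v - 3)*(v + 1)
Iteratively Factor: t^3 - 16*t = (t - 4)*(t^2 + 4*t) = (t - 4)*(t + 4)*(t)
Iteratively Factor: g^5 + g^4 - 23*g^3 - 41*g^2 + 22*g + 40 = (g + 1)*(g^4 - 23*g^2 - 18*g + 40) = (g - 5)*(g + 1)*(g^3 + 5*g^2 + 2*g - 8) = (g - 5)*(g - 1)*(g + 1)*(g^2 + 6*g + 8) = (g - 5)*(g - 1)*(g + 1)*(g + 4)*(g + 2)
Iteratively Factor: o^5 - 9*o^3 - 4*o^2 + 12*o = (o - 3)*(o^4 + 3*o^3 - 4*o) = o*(o - 3)*(o^3 + 3*o^2 - 4) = o*(o - 3)*(o + 2)*(o^2 + o - 2) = o*(o - 3)*(o - 1)*(o + 2)*(o + 2)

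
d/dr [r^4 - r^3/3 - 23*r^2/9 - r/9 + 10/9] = 4*r^3 - r^2 - 46*r/9 - 1/9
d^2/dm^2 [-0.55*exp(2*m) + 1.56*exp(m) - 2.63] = (1.56 - 2.2*exp(m))*exp(m)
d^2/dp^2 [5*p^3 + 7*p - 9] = 30*p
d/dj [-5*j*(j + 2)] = -10*j - 10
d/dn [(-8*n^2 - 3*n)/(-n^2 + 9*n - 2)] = (-75*n^2 + 32*n + 6)/(n^4 - 18*n^3 + 85*n^2 - 36*n + 4)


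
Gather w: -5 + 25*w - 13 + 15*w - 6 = 40*w - 24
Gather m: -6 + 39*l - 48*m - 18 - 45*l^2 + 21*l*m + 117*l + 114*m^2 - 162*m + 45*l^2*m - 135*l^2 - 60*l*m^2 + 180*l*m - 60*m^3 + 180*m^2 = -180*l^2 + 156*l - 60*m^3 + m^2*(294 - 60*l) + m*(45*l^2 + 201*l - 210) - 24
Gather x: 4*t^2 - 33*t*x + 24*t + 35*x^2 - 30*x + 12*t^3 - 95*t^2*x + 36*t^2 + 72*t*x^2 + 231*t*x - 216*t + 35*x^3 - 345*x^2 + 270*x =12*t^3 + 40*t^2 - 192*t + 35*x^3 + x^2*(72*t - 310) + x*(-95*t^2 + 198*t + 240)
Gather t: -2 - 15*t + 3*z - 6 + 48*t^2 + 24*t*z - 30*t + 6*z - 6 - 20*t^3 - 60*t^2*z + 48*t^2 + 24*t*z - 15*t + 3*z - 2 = -20*t^3 + t^2*(96 - 60*z) + t*(48*z - 60) + 12*z - 16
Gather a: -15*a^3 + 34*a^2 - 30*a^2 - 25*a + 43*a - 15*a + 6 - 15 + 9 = -15*a^3 + 4*a^2 + 3*a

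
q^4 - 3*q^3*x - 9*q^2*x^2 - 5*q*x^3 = q*(q - 5*x)*(q + x)^2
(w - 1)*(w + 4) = w^2 + 3*w - 4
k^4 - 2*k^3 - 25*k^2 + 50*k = k*(k - 5)*(k - 2)*(k + 5)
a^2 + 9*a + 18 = (a + 3)*(a + 6)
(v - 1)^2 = v^2 - 2*v + 1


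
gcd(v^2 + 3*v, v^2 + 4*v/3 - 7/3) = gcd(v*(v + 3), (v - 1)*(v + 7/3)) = 1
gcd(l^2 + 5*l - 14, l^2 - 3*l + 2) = l - 2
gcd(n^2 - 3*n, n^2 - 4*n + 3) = n - 3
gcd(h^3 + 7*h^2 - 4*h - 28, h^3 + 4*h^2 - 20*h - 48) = h + 2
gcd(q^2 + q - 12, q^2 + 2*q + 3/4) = 1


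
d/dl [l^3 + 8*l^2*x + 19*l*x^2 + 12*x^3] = 3*l^2 + 16*l*x + 19*x^2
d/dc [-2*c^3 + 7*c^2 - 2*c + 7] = -6*c^2 + 14*c - 2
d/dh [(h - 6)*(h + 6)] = 2*h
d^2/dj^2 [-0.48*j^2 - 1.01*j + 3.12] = -0.960000000000000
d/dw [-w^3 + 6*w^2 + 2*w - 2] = -3*w^2 + 12*w + 2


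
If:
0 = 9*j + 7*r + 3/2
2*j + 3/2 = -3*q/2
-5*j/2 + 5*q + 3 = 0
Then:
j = -12/55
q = -39/55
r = 51/770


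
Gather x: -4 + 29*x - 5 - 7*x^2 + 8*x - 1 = -7*x^2 + 37*x - 10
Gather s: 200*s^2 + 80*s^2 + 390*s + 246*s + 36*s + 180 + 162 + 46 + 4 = 280*s^2 + 672*s + 392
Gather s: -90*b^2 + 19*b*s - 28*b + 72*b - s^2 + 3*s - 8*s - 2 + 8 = -90*b^2 + 44*b - s^2 + s*(19*b - 5) + 6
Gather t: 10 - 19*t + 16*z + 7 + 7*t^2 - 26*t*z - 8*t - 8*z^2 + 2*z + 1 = 7*t^2 + t*(-26*z - 27) - 8*z^2 + 18*z + 18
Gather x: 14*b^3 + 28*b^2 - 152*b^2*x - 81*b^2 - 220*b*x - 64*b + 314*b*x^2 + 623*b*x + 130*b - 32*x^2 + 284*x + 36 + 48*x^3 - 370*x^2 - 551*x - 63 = 14*b^3 - 53*b^2 + 66*b + 48*x^3 + x^2*(314*b - 402) + x*(-152*b^2 + 403*b - 267) - 27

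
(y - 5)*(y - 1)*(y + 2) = y^3 - 4*y^2 - 7*y + 10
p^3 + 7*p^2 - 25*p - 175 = (p - 5)*(p + 5)*(p + 7)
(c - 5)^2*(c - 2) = c^3 - 12*c^2 + 45*c - 50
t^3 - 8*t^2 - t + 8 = (t - 8)*(t - 1)*(t + 1)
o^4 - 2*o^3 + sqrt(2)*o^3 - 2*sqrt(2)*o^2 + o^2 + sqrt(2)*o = o*(o - 1)^2*(o + sqrt(2))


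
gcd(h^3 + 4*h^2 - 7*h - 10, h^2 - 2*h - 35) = h + 5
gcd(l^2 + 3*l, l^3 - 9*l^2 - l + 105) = l + 3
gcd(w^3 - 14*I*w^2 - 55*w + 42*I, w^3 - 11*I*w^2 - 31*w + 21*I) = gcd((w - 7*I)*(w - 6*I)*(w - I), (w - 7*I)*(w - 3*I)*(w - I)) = w^2 - 8*I*w - 7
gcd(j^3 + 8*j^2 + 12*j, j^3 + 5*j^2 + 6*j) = j^2 + 2*j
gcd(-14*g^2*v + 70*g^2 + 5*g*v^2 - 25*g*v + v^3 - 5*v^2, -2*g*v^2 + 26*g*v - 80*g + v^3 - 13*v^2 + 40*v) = -2*g*v + 10*g + v^2 - 5*v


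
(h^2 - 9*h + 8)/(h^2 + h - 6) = (h^2 - 9*h + 8)/(h^2 + h - 6)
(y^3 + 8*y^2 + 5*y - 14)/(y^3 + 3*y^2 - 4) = (y + 7)/(y + 2)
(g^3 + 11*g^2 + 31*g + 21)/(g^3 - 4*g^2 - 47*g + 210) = (g^2 + 4*g + 3)/(g^2 - 11*g + 30)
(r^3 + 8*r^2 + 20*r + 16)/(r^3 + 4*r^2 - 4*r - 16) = (r + 2)/(r - 2)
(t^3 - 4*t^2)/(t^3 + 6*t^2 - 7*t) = t*(t - 4)/(t^2 + 6*t - 7)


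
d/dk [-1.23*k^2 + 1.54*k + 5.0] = 1.54 - 2.46*k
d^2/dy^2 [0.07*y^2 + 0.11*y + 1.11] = 0.140000000000000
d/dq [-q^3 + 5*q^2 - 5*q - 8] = -3*q^2 + 10*q - 5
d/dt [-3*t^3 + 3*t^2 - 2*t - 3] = -9*t^2 + 6*t - 2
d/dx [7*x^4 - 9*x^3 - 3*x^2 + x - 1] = 28*x^3 - 27*x^2 - 6*x + 1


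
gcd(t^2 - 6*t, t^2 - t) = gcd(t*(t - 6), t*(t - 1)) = t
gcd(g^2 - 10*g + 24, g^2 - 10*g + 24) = g^2 - 10*g + 24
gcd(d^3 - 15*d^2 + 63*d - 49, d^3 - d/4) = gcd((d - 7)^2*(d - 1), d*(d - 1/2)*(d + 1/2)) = 1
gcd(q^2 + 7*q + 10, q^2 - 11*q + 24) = 1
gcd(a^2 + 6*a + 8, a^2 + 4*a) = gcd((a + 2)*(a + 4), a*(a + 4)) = a + 4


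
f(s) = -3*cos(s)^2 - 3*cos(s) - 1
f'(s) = 6*sin(s)*cos(s) + 3*sin(s)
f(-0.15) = -6.90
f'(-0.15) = -1.33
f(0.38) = -6.37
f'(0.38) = 3.18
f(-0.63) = -5.38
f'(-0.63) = -4.62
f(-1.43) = -1.48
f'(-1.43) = -3.80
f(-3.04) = -0.98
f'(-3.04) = 0.30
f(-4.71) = -0.99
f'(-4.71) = 2.99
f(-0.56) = -5.70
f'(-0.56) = -4.29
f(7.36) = -3.10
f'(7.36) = 5.15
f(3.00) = -0.97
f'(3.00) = -0.41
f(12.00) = -5.67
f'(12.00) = -4.33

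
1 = 1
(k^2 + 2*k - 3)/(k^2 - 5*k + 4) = (k + 3)/(k - 4)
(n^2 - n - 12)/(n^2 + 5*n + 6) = (n - 4)/(n + 2)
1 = 1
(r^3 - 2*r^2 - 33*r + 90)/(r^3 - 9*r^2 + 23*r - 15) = (r + 6)/(r - 1)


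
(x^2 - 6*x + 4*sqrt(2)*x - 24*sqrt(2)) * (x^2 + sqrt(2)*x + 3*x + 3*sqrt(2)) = x^4 - 3*x^3 + 5*sqrt(2)*x^3 - 15*sqrt(2)*x^2 - 10*x^2 - 90*sqrt(2)*x - 24*x - 144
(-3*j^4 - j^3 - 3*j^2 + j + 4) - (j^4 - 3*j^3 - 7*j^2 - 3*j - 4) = -4*j^4 + 2*j^3 + 4*j^2 + 4*j + 8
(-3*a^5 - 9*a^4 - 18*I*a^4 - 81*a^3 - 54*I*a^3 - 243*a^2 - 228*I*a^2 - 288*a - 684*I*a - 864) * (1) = -3*a^5 - 9*a^4 - 18*I*a^4 - 81*a^3 - 54*I*a^3 - 243*a^2 - 228*I*a^2 - 288*a - 684*I*a - 864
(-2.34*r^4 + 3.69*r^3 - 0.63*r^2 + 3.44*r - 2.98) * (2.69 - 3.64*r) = 8.5176*r^5 - 19.7262*r^4 + 12.2193*r^3 - 14.2163*r^2 + 20.1008*r - 8.0162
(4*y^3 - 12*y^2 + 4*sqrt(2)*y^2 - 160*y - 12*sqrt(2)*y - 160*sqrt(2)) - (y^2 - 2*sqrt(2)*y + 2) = 4*y^3 - 13*y^2 + 4*sqrt(2)*y^2 - 160*y - 10*sqrt(2)*y - 160*sqrt(2) - 2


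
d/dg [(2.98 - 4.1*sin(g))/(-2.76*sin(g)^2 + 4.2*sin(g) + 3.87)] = (-11.316*sin(g)^2 + 16.4496*sin(g) - 28.383)*cos(g)/(7.6176*sin(g)^4 - 23.184*sin(g)^3 - 3.7224*sin(g)^2 + 32.508*sin(g) + 14.9769)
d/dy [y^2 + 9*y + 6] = 2*y + 9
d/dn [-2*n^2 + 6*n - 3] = 6 - 4*n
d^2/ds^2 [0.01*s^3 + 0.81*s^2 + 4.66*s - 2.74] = 0.06*s + 1.62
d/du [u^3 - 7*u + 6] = 3*u^2 - 7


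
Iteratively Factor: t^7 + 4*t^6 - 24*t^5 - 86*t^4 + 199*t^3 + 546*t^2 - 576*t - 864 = (t + 4)*(t^6 - 24*t^4 + 10*t^3 + 159*t^2 - 90*t - 216) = (t - 3)*(t + 4)*(t^5 + 3*t^4 - 15*t^3 - 35*t^2 + 54*t + 72) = (t - 3)*(t + 3)*(t + 4)*(t^4 - 15*t^2 + 10*t + 24) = (t - 3)*(t + 1)*(t + 3)*(t + 4)*(t^3 - t^2 - 14*t + 24) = (t - 3)*(t - 2)*(t + 1)*(t + 3)*(t + 4)*(t^2 + t - 12) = (t - 3)^2*(t - 2)*(t + 1)*(t + 3)*(t + 4)*(t + 4)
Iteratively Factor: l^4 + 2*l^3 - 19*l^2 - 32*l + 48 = (l + 3)*(l^3 - l^2 - 16*l + 16) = (l + 3)*(l + 4)*(l^2 - 5*l + 4) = (l - 4)*(l + 3)*(l + 4)*(l - 1)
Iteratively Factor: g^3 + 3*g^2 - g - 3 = (g - 1)*(g^2 + 4*g + 3) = (g - 1)*(g + 3)*(g + 1)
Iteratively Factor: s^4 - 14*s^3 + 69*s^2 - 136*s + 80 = (s - 1)*(s^3 - 13*s^2 + 56*s - 80) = (s - 5)*(s - 1)*(s^2 - 8*s + 16) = (s - 5)*(s - 4)*(s - 1)*(s - 4)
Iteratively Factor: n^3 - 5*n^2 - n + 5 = (n + 1)*(n^2 - 6*n + 5) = (n - 1)*(n + 1)*(n - 5)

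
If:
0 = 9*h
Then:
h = 0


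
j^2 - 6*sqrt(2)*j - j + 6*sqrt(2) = (j - 1)*(j - 6*sqrt(2))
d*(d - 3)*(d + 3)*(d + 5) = d^4 + 5*d^3 - 9*d^2 - 45*d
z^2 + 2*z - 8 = (z - 2)*(z + 4)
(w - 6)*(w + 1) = w^2 - 5*w - 6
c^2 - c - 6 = (c - 3)*(c + 2)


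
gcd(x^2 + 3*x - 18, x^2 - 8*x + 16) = 1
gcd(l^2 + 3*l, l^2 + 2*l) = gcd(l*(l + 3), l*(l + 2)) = l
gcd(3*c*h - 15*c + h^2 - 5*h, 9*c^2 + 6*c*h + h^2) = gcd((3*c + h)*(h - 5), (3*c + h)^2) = 3*c + h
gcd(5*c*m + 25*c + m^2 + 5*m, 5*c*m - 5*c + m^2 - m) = 5*c + m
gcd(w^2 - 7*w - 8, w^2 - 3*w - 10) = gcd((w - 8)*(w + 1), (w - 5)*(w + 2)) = 1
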